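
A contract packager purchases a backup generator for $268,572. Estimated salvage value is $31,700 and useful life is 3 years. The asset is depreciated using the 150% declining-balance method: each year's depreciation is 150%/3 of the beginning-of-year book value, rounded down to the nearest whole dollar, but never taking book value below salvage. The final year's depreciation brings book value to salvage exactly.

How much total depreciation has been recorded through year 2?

Depreciable base = $268,572 − $31,700 = $236,872.
Year 1: ⌊$268,572 × 150%/3⌋ = $134,286. Book value $134,286.
Year 2: ⌊$134,286 × 150%/3⌋ = $67,143. Book value $67,143.
Accumulated through year 2 = $268,572 − $67,143 = $201,429.

$201,429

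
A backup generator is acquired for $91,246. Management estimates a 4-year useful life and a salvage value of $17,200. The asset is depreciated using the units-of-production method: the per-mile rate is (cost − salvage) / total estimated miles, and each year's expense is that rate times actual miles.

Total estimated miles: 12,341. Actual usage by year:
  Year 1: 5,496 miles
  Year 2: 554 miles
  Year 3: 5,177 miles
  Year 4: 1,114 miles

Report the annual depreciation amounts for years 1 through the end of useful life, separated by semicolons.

Depreciable base = $91,246 − $17,200 = $74,046.
Rate = $74,046 / 12,341 miles = $6 per mile.
Year 1: 5,496 × $6 = $32,976. Book value $58,270.
Year 2: 554 × $6 = $3,324. Book value $54,946.
Year 3: 5,177 × $6 = $31,062. Book value $23,884.
Year 4: 1,114 × $6 = $6,684. Book value $17,200.

$32,976; $3,324; $31,062; $6,684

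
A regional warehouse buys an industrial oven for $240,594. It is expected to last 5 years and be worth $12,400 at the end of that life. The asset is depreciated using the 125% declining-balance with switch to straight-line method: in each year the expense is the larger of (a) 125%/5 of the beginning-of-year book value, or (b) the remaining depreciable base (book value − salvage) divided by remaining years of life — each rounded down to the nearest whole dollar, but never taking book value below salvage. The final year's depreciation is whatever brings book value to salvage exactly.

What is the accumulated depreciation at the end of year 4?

Depreciable base = $240,594 − $12,400 = $228,194.
Year 1: DB = ⌊$240,594 × 125%/5⌋ = $60,148; SL = ⌊$228,194/5⌋ = $45,638 → take DB $60,148. Book value $180,446.
Year 2: DB = ⌊$180,446 × 125%/5⌋ = $45,111; SL = ⌊$168,046/4⌋ = $42,011 → take DB $45,111. Book value $135,335.
Year 3: DB = ⌊$135,335 × 125%/5⌋ = $33,833; SL = ⌊$122,935/3⌋ = $40,978 → take SL $40,978. Book value $94,357.
Year 4: DB = ⌊$94,357 × 125%/5⌋ = $23,589; SL = ⌊$81,957/2⌋ = $40,978 → take SL $40,978. Book value $53,379.
Accumulated through year 4 = $240,594 − $53,379 = $187,215.

$187,215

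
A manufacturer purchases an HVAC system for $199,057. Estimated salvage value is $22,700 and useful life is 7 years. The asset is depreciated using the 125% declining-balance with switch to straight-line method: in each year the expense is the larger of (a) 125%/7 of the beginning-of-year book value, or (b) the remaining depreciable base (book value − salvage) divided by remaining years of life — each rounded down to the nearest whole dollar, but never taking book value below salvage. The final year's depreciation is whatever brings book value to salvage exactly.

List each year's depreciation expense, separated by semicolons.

Depreciable base = $199,057 − $22,700 = $176,357.
Year 1: DB = ⌊$199,057 × 125%/7⌋ = $35,545; SL = ⌊$176,357/7⌋ = $25,193 → take DB $35,545. Book value $163,512.
Year 2: DB = ⌊$163,512 × 125%/7⌋ = $29,198; SL = ⌊$140,812/6⌋ = $23,468 → take DB $29,198. Book value $134,314.
Year 3: DB = ⌊$134,314 × 125%/7⌋ = $23,984; SL = ⌊$111,614/5⌋ = $22,322 → take DB $23,984. Book value $110,330.
Year 4: DB = ⌊$110,330 × 125%/7⌋ = $19,701; SL = ⌊$87,630/4⌋ = $21,907 → take SL $21,907. Book value $88,423.
Year 5: DB = ⌊$88,423 × 125%/7⌋ = $15,789; SL = ⌊$65,723/3⌋ = $21,907 → take SL $21,907. Book value $66,516.
Year 6: DB = ⌊$66,516 × 125%/7⌋ = $11,877; SL = ⌊$43,816/2⌋ = $21,908 → take SL $21,908. Book value $44,608.
Year 7 (final): $44,608 − $22,700 = $21,908. Book value $22,700.

$35,545; $29,198; $23,984; $21,907; $21,907; $21,908; $21,908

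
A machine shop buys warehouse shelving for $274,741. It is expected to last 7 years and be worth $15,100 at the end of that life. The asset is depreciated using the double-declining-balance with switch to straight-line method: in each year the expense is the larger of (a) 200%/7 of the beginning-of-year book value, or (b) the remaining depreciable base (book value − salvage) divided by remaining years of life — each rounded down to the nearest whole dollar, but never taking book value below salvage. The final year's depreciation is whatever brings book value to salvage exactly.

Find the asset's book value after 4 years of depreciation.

Depreciable base = $274,741 − $15,100 = $259,641.
Year 1: DB = ⌊$274,741 × 200%/7⌋ = $78,497; SL = ⌊$259,641/7⌋ = $37,091 → take DB $78,497. Book value $196,244.
Year 2: DB = ⌊$196,244 × 200%/7⌋ = $56,069; SL = ⌊$181,144/6⌋ = $30,190 → take DB $56,069. Book value $140,175.
Year 3: DB = ⌊$140,175 × 200%/7⌋ = $40,050; SL = ⌊$125,075/5⌋ = $25,015 → take DB $40,050. Book value $100,125.
Year 4: DB = ⌊$100,125 × 200%/7⌋ = $28,607; SL = ⌊$85,025/4⌋ = $21,256 → take DB $28,607. Book value $71,518.

$71,518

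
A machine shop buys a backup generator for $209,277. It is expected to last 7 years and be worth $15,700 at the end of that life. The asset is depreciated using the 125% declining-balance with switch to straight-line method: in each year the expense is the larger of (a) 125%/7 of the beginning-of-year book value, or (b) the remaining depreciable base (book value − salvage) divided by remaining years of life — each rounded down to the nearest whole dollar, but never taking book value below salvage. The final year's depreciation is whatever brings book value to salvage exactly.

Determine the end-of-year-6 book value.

Depreciable base = $209,277 − $15,700 = $193,577.
Year 1: DB = ⌊$209,277 × 125%/7⌋ = $37,370; SL = ⌊$193,577/7⌋ = $27,653 → take DB $37,370. Book value $171,907.
Year 2: DB = ⌊$171,907 × 125%/7⌋ = $30,697; SL = ⌊$156,207/6⌋ = $26,034 → take DB $30,697. Book value $141,210.
Year 3: DB = ⌊$141,210 × 125%/7⌋ = $25,216; SL = ⌊$125,510/5⌋ = $25,102 → take DB $25,216. Book value $115,994.
Year 4: DB = ⌊$115,994 × 125%/7⌋ = $20,713; SL = ⌊$100,294/4⌋ = $25,073 → take SL $25,073. Book value $90,921.
Year 5: DB = ⌊$90,921 × 125%/7⌋ = $16,235; SL = ⌊$75,221/3⌋ = $25,073 → take SL $25,073. Book value $65,848.
Year 6: DB = ⌊$65,848 × 125%/7⌋ = $11,758; SL = ⌊$50,148/2⌋ = $25,074 → take SL $25,074. Book value $40,774.

$40,774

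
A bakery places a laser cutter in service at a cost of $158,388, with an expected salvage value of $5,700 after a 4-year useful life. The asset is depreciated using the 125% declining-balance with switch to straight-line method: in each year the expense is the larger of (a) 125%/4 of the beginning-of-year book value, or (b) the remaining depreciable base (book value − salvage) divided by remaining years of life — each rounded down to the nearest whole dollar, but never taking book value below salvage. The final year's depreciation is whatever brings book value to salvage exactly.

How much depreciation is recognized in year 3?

Depreciable base = $158,388 − $5,700 = $152,688.
Year 1: DB = ⌊$158,388 × 125%/4⌋ = $49,496; SL = ⌊$152,688/4⌋ = $38,172 → take DB $49,496. Book value $108,892.
Year 2: DB = ⌊$108,892 × 125%/4⌋ = $34,028; SL = ⌊$103,192/3⌋ = $34,397 → take SL $34,397. Book value $74,495.
Year 3: DB = ⌊$74,495 × 125%/4⌋ = $23,279; SL = ⌊$68,795/2⌋ = $34,397 → take SL $34,397. Book value $40,098.

$34,397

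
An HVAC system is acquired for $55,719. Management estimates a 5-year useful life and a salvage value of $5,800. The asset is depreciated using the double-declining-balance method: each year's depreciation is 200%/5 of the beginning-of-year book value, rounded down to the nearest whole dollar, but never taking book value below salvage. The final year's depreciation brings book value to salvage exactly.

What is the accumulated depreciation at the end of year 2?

$35,659

Depreciable base = $55,719 − $5,800 = $49,919.
Year 1: ⌊$55,719 × 200%/5⌋ = $22,287. Book value $33,432.
Year 2: ⌊$33,432 × 200%/5⌋ = $13,372. Book value $20,060.
Accumulated through year 2 = $55,719 − $20,060 = $35,659.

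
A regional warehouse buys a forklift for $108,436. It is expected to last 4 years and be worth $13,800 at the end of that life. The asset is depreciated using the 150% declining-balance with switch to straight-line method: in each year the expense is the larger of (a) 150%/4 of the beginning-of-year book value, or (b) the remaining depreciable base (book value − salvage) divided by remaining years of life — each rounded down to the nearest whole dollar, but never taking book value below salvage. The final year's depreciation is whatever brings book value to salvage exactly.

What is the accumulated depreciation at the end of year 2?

Depreciable base = $108,436 − $13,800 = $94,636.
Year 1: DB = ⌊$108,436 × 150%/4⌋ = $40,663; SL = ⌊$94,636/4⌋ = $23,659 → take DB $40,663. Book value $67,773.
Year 2: DB = ⌊$67,773 × 150%/4⌋ = $25,414; SL = ⌊$53,973/3⌋ = $17,991 → take DB $25,414. Book value $42,359.
Accumulated through year 2 = $108,436 − $42,359 = $66,077.

$66,077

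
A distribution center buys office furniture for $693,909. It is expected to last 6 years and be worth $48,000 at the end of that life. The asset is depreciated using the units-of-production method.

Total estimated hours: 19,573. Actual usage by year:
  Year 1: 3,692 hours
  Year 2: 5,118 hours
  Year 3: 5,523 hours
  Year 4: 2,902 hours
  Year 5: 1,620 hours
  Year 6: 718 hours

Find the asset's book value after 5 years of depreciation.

$71,694

Depreciable base = $693,909 − $48,000 = $645,909.
Rate = $645,909 / 19,573 hours = $33 per hour.
Year 1: 3,692 × $33 = $121,836. Book value $572,073.
Year 2: 5,118 × $33 = $168,894. Book value $403,179.
Year 3: 5,523 × $33 = $182,259. Book value $220,920.
Year 4: 2,902 × $33 = $95,766. Book value $125,154.
Year 5: 1,620 × $33 = $53,460. Book value $71,694.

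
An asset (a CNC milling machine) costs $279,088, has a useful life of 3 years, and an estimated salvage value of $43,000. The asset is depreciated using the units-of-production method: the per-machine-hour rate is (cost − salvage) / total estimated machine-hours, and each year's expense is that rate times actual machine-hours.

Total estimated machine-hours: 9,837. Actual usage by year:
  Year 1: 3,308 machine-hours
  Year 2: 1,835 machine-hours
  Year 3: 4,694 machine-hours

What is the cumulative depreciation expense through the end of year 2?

Depreciable base = $279,088 − $43,000 = $236,088.
Rate = $236,088 / 9,837 machine-hours = $24 per machine-hour.
Year 1: 3,308 × $24 = $79,392. Book value $199,696.
Year 2: 1,835 × $24 = $44,040. Book value $155,656.
Accumulated through year 2 = $279,088 − $155,656 = $123,432.

$123,432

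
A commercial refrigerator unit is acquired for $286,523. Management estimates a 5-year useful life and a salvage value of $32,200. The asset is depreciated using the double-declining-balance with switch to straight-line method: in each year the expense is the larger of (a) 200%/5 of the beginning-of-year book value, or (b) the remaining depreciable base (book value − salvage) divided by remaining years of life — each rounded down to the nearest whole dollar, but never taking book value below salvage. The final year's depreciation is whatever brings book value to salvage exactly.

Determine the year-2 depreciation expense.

Depreciable base = $286,523 − $32,200 = $254,323.
Year 1: DB = ⌊$286,523 × 200%/5⌋ = $114,609; SL = ⌊$254,323/5⌋ = $50,864 → take DB $114,609. Book value $171,914.
Year 2: DB = ⌊$171,914 × 200%/5⌋ = $68,765; SL = ⌊$139,714/4⌋ = $34,928 → take DB $68,765. Book value $103,149.

$68,765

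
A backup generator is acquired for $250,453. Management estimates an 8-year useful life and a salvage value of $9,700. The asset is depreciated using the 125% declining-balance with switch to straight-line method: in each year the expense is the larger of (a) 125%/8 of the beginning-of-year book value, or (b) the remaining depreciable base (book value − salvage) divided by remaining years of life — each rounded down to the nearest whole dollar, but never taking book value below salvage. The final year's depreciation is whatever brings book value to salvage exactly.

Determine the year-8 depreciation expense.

Depreciable base = $250,453 − $9,700 = $240,753.
Year 1: DB = ⌊$250,453 × 125%/8⌋ = $39,133; SL = ⌊$240,753/8⌋ = $30,094 → take DB $39,133. Book value $211,320.
Year 2: DB = ⌊$211,320 × 125%/8⌋ = $33,018; SL = ⌊$201,620/7⌋ = $28,802 → take DB $33,018. Book value $178,302.
Year 3: DB = ⌊$178,302 × 125%/8⌋ = $27,859; SL = ⌊$168,602/6⌋ = $28,100 → take SL $28,100. Book value $150,202.
Year 4: DB = ⌊$150,202 × 125%/8⌋ = $23,469; SL = ⌊$140,502/5⌋ = $28,100 → take SL $28,100. Book value $122,102.
Year 5: DB = ⌊$122,102 × 125%/8⌋ = $19,078; SL = ⌊$112,402/4⌋ = $28,100 → take SL $28,100. Book value $94,002.
Year 6: DB = ⌊$94,002 × 125%/8⌋ = $14,687; SL = ⌊$84,302/3⌋ = $28,100 → take SL $28,100. Book value $65,902.
Year 7: DB = ⌊$65,902 × 125%/8⌋ = $10,297; SL = ⌊$56,202/2⌋ = $28,101 → take SL $28,101. Book value $37,801.
Year 8 (final): $37,801 − $9,700 = $28,101. Book value $9,700.

$28,101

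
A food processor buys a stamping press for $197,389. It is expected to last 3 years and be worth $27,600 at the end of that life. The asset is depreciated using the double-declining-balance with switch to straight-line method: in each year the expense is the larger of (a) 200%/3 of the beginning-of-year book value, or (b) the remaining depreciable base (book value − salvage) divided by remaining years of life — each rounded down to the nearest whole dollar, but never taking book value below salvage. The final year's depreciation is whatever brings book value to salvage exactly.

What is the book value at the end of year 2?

Depreciable base = $197,389 − $27,600 = $169,789.
Year 1: DB = ⌊$197,389 × 200%/3⌋ = $131,592; SL = ⌊$169,789/3⌋ = $56,596 → take DB $131,592. Book value $65,797.
Year 2: DB = ⌊$65,797 × 200%/3⌋ = $43,864; SL = ⌊$38,197/2⌋ = $19,098 → take DB $43,864, capped at $38,197. Book value $27,600.

$27,600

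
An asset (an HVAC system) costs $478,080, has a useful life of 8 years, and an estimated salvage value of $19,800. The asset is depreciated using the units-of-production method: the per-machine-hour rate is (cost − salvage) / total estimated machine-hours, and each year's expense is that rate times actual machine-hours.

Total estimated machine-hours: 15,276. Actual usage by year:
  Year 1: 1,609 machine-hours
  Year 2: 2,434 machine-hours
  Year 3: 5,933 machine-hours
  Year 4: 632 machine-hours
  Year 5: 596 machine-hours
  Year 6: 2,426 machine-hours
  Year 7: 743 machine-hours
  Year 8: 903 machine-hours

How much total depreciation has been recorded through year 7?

$431,190

Depreciable base = $478,080 − $19,800 = $458,280.
Rate = $458,280 / 15,276 machine-hours = $30 per machine-hour.
Year 1: 1,609 × $30 = $48,270. Book value $429,810.
Year 2: 2,434 × $30 = $73,020. Book value $356,790.
Year 3: 5,933 × $30 = $177,990. Book value $178,800.
Year 4: 632 × $30 = $18,960. Book value $159,840.
Year 5: 596 × $30 = $17,880. Book value $141,960.
Year 6: 2,426 × $30 = $72,780. Book value $69,180.
Year 7: 743 × $30 = $22,290. Book value $46,890.
Accumulated through year 7 = $478,080 − $46,890 = $431,190.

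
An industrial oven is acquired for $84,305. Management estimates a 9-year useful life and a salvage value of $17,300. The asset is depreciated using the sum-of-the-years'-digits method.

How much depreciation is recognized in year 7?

$4,467

Depreciable base = $84,305 − $17,300 = $67,005.
Sum of the years' digits = 9+8+7+6+5+4+3+2+1 = 45.
Year 1: $67,005 × 9/45 = $13,401. Book value $70,904.
Year 2: $67,005 × 8/45 = $11,912. Book value $58,992.
Year 3: $67,005 × 7/45 = $10,423. Book value $48,569.
Year 4: $67,005 × 6/45 = $8,934. Book value $39,635.
Year 5: $67,005 × 5/45 = $7,445. Book value $32,190.
Year 6: $67,005 × 4/45 = $5,956. Book value $26,234.
Year 7: $67,005 × 3/45 = $4,467. Book value $21,767.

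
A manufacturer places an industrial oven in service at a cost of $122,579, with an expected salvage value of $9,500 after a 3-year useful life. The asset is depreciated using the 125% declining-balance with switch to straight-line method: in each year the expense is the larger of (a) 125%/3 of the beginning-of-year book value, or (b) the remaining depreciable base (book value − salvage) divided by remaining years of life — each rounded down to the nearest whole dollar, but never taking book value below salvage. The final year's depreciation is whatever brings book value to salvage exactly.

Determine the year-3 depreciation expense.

Depreciable base = $122,579 − $9,500 = $113,079.
Year 1: DB = ⌊$122,579 × 125%/3⌋ = $51,074; SL = ⌊$113,079/3⌋ = $37,693 → take DB $51,074. Book value $71,505.
Year 2: DB = ⌊$71,505 × 125%/3⌋ = $29,793; SL = ⌊$62,005/2⌋ = $31,002 → take SL $31,002. Book value $40,503.
Year 3 (final): $40,503 − $9,500 = $31,003. Book value $9,500.

$31,003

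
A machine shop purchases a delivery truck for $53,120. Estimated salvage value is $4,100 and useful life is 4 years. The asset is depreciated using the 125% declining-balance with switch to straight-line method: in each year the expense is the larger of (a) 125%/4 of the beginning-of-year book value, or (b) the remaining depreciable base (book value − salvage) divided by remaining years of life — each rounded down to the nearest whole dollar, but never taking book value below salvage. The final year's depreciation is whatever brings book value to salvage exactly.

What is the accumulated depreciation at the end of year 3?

$38,516

Depreciable base = $53,120 − $4,100 = $49,020.
Year 1: DB = ⌊$53,120 × 125%/4⌋ = $16,600; SL = ⌊$49,020/4⌋ = $12,255 → take DB $16,600. Book value $36,520.
Year 2: DB = ⌊$36,520 × 125%/4⌋ = $11,412; SL = ⌊$32,420/3⌋ = $10,806 → take DB $11,412. Book value $25,108.
Year 3: DB = ⌊$25,108 × 125%/4⌋ = $7,846; SL = ⌊$21,008/2⌋ = $10,504 → take SL $10,504. Book value $14,604.
Accumulated through year 3 = $53,120 − $14,604 = $38,516.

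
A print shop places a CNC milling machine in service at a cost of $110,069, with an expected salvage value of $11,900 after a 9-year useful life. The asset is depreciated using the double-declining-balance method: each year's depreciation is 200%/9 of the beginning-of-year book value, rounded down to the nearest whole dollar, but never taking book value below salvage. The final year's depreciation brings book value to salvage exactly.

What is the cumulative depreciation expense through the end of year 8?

Depreciable base = $110,069 − $11,900 = $98,169.
Year 1: ⌊$110,069 × 200%/9⌋ = $24,459. Book value $85,610.
Year 2: ⌊$85,610 × 200%/9⌋ = $19,024. Book value $66,586.
Year 3: ⌊$66,586 × 200%/9⌋ = $14,796. Book value $51,790.
Year 4: ⌊$51,790 × 200%/9⌋ = $11,508. Book value $40,282.
Year 5: ⌊$40,282 × 200%/9⌋ = $8,951. Book value $31,331.
Year 6: ⌊$31,331 × 200%/9⌋ = $6,962. Book value $24,369.
Year 7: ⌊$24,369 × 200%/9⌋ = $5,415. Book value $18,954.
Year 8: ⌊$18,954 × 200%/9⌋ = $4,212. Book value $14,742.
Accumulated through year 8 = $110,069 − $14,742 = $95,327.

$95,327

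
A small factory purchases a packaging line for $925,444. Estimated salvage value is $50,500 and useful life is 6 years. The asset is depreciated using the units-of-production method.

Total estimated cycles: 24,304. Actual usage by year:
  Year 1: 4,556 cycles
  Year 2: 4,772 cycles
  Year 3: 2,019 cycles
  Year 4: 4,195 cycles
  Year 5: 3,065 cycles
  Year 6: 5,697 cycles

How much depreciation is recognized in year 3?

Depreciable base = $925,444 − $50,500 = $874,944.
Rate = $874,944 / 24,304 cycles = $36 per cycle.
Year 1: 4,556 × $36 = $164,016. Book value $761,428.
Year 2: 4,772 × $36 = $171,792. Book value $589,636.
Year 3: 2,019 × $36 = $72,684. Book value $516,952.

$72,684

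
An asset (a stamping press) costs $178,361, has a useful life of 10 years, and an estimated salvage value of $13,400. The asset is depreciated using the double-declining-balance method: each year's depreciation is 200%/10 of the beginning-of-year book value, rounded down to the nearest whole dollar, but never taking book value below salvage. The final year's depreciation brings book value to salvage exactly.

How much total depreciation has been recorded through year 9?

Depreciable base = $178,361 − $13,400 = $164,961.
Year 1: ⌊$178,361 × 200%/10⌋ = $35,672. Book value $142,689.
Year 2: ⌊$142,689 × 200%/10⌋ = $28,537. Book value $114,152.
Year 3: ⌊$114,152 × 200%/10⌋ = $22,830. Book value $91,322.
Year 4: ⌊$91,322 × 200%/10⌋ = $18,264. Book value $73,058.
Year 5: ⌊$73,058 × 200%/10⌋ = $14,611. Book value $58,447.
Year 6: ⌊$58,447 × 200%/10⌋ = $11,689. Book value $46,758.
Year 7: ⌊$46,758 × 200%/10⌋ = $9,351. Book value $37,407.
Year 8: ⌊$37,407 × 200%/10⌋ = $7,481. Book value $29,926.
Year 9: ⌊$29,926 × 200%/10⌋ = $5,985. Book value $23,941.
Accumulated through year 9 = $178,361 − $23,941 = $154,420.

$154,420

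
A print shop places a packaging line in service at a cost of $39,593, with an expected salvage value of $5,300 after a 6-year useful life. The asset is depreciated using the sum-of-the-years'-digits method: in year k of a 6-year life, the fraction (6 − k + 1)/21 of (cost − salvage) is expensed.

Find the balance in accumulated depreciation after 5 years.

Depreciable base = $39,593 − $5,300 = $34,293.
Sum of the years' digits = 6+5+4+3+2+1 = 21.
Year 1: $34,293 × 6/21 = $9,798. Book value $29,795.
Year 2: $34,293 × 5/21 = $8,165. Book value $21,630.
Year 3: $34,293 × 4/21 = $6,532. Book value $15,098.
Year 4: $34,293 × 3/21 = $4,899. Book value $10,199.
Year 5: $34,293 × 2/21 = $3,266. Book value $6,933.
Accumulated through year 5 = $39,593 − $6,933 = $32,660.

$32,660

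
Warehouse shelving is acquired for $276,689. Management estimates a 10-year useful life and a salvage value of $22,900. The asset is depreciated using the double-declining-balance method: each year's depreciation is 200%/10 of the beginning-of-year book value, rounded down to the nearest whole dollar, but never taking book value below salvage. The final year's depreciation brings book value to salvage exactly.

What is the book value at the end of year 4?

$113,333

Depreciable base = $276,689 − $22,900 = $253,789.
Year 1: ⌊$276,689 × 200%/10⌋ = $55,337. Book value $221,352.
Year 2: ⌊$221,352 × 200%/10⌋ = $44,270. Book value $177,082.
Year 3: ⌊$177,082 × 200%/10⌋ = $35,416. Book value $141,666.
Year 4: ⌊$141,666 × 200%/10⌋ = $28,333. Book value $113,333.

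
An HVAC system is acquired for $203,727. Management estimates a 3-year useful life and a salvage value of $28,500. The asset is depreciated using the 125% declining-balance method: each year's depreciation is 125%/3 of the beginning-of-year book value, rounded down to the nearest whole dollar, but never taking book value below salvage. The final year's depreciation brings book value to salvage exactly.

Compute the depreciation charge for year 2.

$49,517

Depreciable base = $203,727 − $28,500 = $175,227.
Year 1: ⌊$203,727 × 125%/3⌋ = $84,886. Book value $118,841.
Year 2: ⌊$118,841 × 125%/3⌋ = $49,517. Book value $69,324.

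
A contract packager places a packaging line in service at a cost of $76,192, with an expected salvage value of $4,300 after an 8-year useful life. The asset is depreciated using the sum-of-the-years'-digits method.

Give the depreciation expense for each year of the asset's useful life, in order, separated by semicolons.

$15,976; $13,979; $11,982; $9,985; $7,988; $5,991; $3,994; $1,997

Depreciable base = $76,192 − $4,300 = $71,892.
Sum of the years' digits = 8+7+6+5+4+3+2+1 = 36.
Year 1: $71,892 × 8/36 = $15,976. Book value $60,216.
Year 2: $71,892 × 7/36 = $13,979. Book value $46,237.
Year 3: $71,892 × 6/36 = $11,982. Book value $34,255.
Year 4: $71,892 × 5/36 = $9,985. Book value $24,270.
Year 5: $71,892 × 4/36 = $7,988. Book value $16,282.
Year 6: $71,892 × 3/36 = $5,991. Book value $10,291.
Year 7: $71,892 × 2/36 = $3,994. Book value $6,297.
Year 8: $71,892 × 1/36 = $1,997. Book value $4,300.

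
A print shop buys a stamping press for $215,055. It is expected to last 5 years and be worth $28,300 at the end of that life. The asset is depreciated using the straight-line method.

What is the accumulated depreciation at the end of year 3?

Depreciable base = $215,055 − $28,300 = $186,755.
Annual expense = $186,755 / 5 = $37,351.
End of year 1: book value $177,704.
End of year 2: book value $140,353.
End of year 3: book value $103,002.
Accumulated through year 3 = $215,055 − $103,002 = $112,053.

$112,053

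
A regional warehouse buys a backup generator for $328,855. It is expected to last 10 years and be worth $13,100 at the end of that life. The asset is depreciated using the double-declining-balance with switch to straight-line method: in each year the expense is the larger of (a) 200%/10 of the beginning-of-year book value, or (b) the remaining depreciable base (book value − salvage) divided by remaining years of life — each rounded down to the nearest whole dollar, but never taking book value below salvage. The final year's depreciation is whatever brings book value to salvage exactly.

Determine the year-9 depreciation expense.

Depreciable base = $328,855 − $13,100 = $315,755.
Year 1: DB = ⌊$328,855 × 200%/10⌋ = $65,771; SL = ⌊$315,755/10⌋ = $31,575 → take DB $65,771. Book value $263,084.
Year 2: DB = ⌊$263,084 × 200%/10⌋ = $52,616; SL = ⌊$249,984/9⌋ = $27,776 → take DB $52,616. Book value $210,468.
Year 3: DB = ⌊$210,468 × 200%/10⌋ = $42,093; SL = ⌊$197,368/8⌋ = $24,671 → take DB $42,093. Book value $168,375.
Year 4: DB = ⌊$168,375 × 200%/10⌋ = $33,675; SL = ⌊$155,275/7⌋ = $22,182 → take DB $33,675. Book value $134,700.
Year 5: DB = ⌊$134,700 × 200%/10⌋ = $26,940; SL = ⌊$121,600/6⌋ = $20,266 → take DB $26,940. Book value $107,760.
Year 6: DB = ⌊$107,760 × 200%/10⌋ = $21,552; SL = ⌊$94,660/5⌋ = $18,932 → take DB $21,552. Book value $86,208.
Year 7: DB = ⌊$86,208 × 200%/10⌋ = $17,241; SL = ⌊$73,108/4⌋ = $18,277 → take SL $18,277. Book value $67,931.
Year 8: DB = ⌊$67,931 × 200%/10⌋ = $13,586; SL = ⌊$54,831/3⌋ = $18,277 → take SL $18,277. Book value $49,654.
Year 9: DB = ⌊$49,654 × 200%/10⌋ = $9,930; SL = ⌊$36,554/2⌋ = $18,277 → take SL $18,277. Book value $31,377.

$18,277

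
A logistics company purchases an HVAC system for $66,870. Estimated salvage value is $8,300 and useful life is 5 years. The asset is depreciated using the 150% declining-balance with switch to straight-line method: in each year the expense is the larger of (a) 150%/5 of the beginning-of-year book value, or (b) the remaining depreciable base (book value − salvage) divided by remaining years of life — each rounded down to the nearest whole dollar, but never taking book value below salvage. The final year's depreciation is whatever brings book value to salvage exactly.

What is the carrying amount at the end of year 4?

$15,619

Depreciable base = $66,870 − $8,300 = $58,570.
Year 1: DB = ⌊$66,870 × 150%/5⌋ = $20,061; SL = ⌊$58,570/5⌋ = $11,714 → take DB $20,061. Book value $46,809.
Year 2: DB = ⌊$46,809 × 150%/5⌋ = $14,042; SL = ⌊$38,509/4⌋ = $9,627 → take DB $14,042. Book value $32,767.
Year 3: DB = ⌊$32,767 × 150%/5⌋ = $9,830; SL = ⌊$24,467/3⌋ = $8,155 → take DB $9,830. Book value $22,937.
Year 4: DB = ⌊$22,937 × 150%/5⌋ = $6,881; SL = ⌊$14,637/2⌋ = $7,318 → take SL $7,318. Book value $15,619.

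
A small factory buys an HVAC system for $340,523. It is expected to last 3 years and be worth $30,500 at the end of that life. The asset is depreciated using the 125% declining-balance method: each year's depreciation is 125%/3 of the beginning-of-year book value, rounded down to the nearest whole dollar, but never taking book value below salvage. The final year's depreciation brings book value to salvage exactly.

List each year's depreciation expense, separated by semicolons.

Depreciable base = $340,523 − $30,500 = $310,023.
Year 1: ⌊$340,523 × 125%/3⌋ = $141,884. Book value $198,639.
Year 2: ⌊$198,639 × 125%/3⌋ = $82,766. Book value $115,873.
Year 3 (final): $115,873 − $30,500 = $85,373. Book value $30,500.

$141,884; $82,766; $85,373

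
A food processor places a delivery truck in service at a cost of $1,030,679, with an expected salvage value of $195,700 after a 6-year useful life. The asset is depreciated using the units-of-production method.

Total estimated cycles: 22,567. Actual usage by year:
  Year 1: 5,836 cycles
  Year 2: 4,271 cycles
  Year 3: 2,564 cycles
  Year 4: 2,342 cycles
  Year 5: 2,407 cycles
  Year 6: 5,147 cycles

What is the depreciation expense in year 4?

$86,654

Depreciable base = $1,030,679 − $195,700 = $834,979.
Rate = $834,979 / 22,567 cycles = $37 per cycle.
Year 1: 5,836 × $37 = $215,932. Book value $814,747.
Year 2: 4,271 × $37 = $158,027. Book value $656,720.
Year 3: 2,564 × $37 = $94,868. Book value $561,852.
Year 4: 2,342 × $37 = $86,654. Book value $475,198.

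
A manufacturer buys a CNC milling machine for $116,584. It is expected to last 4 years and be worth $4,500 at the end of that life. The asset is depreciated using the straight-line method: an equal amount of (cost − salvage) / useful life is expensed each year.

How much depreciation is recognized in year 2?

$28,021

Depreciable base = $116,584 − $4,500 = $112,084.
Annual expense = $112,084 / 4 = $28,021.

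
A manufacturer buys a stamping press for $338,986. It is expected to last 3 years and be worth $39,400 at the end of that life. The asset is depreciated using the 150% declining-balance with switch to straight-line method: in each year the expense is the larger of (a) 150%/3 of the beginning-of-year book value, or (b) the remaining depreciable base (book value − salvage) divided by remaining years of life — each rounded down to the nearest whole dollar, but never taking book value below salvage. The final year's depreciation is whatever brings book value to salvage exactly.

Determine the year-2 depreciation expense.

$84,746

Depreciable base = $338,986 − $39,400 = $299,586.
Year 1: DB = ⌊$338,986 × 150%/3⌋ = $169,493; SL = ⌊$299,586/3⌋ = $99,862 → take DB $169,493. Book value $169,493.
Year 2: DB = ⌊$169,493 × 150%/3⌋ = $84,746; SL = ⌊$130,093/2⌋ = $65,046 → take DB $84,746. Book value $84,747.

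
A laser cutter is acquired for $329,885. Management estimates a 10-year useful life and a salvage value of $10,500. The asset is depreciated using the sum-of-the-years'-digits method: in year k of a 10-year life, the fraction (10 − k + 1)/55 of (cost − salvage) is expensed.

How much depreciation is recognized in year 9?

$11,614

Depreciable base = $329,885 − $10,500 = $319,385.
Sum of the years' digits = 10+9+8+7+6+5+4+3+2+1 = 55.
Year 1: $319,385 × 10/55 = $58,070. Book value $271,815.
Year 2: $319,385 × 9/55 = $52,263. Book value $219,552.
Year 3: $319,385 × 8/55 = $46,456. Book value $173,096.
Year 4: $319,385 × 7/55 = $40,649. Book value $132,447.
Year 5: $319,385 × 6/55 = $34,842. Book value $97,605.
Year 6: $319,385 × 5/55 = $29,035. Book value $68,570.
Year 7: $319,385 × 4/55 = $23,228. Book value $45,342.
Year 8: $319,385 × 3/55 = $17,421. Book value $27,921.
Year 9: $319,385 × 2/55 = $11,614. Book value $16,307.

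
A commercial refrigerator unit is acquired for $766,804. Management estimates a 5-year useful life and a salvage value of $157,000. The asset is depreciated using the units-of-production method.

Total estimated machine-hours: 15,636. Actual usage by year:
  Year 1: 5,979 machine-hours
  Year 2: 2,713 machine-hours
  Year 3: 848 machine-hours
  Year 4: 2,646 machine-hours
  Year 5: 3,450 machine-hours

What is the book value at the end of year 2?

Depreciable base = $766,804 − $157,000 = $609,804.
Rate = $609,804 / 15,636 machine-hours = $39 per machine-hour.
Year 1: 5,979 × $39 = $233,181. Book value $533,623.
Year 2: 2,713 × $39 = $105,807. Book value $427,816.

$427,816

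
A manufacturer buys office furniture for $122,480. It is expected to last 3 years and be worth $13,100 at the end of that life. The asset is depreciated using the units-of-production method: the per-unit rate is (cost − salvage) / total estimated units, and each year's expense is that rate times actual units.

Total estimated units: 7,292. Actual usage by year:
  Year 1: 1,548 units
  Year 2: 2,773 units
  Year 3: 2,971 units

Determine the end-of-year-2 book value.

Depreciable base = $122,480 − $13,100 = $109,380.
Rate = $109,380 / 7,292 units = $15 per unit.
Year 1: 1,548 × $15 = $23,220. Book value $99,260.
Year 2: 2,773 × $15 = $41,595. Book value $57,665.

$57,665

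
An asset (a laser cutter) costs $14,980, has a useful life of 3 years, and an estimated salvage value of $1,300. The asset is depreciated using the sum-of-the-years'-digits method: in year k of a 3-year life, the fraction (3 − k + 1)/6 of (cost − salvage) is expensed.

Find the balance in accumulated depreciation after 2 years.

Depreciable base = $14,980 − $1,300 = $13,680.
Sum of the years' digits = 3+2+1 = 6.
Year 1: $13,680 × 3/6 = $6,840. Book value $8,140.
Year 2: $13,680 × 2/6 = $4,560. Book value $3,580.
Accumulated through year 2 = $14,980 − $3,580 = $11,400.

$11,400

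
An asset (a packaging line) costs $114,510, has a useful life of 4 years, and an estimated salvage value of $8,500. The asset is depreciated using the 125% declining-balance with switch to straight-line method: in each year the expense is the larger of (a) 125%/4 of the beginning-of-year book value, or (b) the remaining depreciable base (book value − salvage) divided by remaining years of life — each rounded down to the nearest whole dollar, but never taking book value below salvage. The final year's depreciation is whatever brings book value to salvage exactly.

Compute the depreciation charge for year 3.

$22,812

Depreciable base = $114,510 − $8,500 = $106,010.
Year 1: DB = ⌊$114,510 × 125%/4⌋ = $35,784; SL = ⌊$106,010/4⌋ = $26,502 → take DB $35,784. Book value $78,726.
Year 2: DB = ⌊$78,726 × 125%/4⌋ = $24,601; SL = ⌊$70,226/3⌋ = $23,408 → take DB $24,601. Book value $54,125.
Year 3: DB = ⌊$54,125 × 125%/4⌋ = $16,914; SL = ⌊$45,625/2⌋ = $22,812 → take SL $22,812. Book value $31,313.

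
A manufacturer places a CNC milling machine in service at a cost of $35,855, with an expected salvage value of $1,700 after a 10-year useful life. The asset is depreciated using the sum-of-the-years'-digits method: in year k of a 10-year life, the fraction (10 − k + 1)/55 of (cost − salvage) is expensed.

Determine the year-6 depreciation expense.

Depreciable base = $35,855 − $1,700 = $34,155.
Sum of the years' digits = 10+9+8+7+6+5+4+3+2+1 = 55.
Year 1: $34,155 × 10/55 = $6,210. Book value $29,645.
Year 2: $34,155 × 9/55 = $5,589. Book value $24,056.
Year 3: $34,155 × 8/55 = $4,968. Book value $19,088.
Year 4: $34,155 × 7/55 = $4,347. Book value $14,741.
Year 5: $34,155 × 6/55 = $3,726. Book value $11,015.
Year 6: $34,155 × 5/55 = $3,105. Book value $7,910.

$3,105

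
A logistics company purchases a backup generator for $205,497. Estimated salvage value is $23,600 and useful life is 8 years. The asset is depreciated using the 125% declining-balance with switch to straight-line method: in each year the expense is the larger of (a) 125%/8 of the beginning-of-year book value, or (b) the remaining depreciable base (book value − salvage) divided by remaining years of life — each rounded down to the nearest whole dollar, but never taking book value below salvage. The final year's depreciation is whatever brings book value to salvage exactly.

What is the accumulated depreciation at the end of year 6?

Depreciable base = $205,497 − $23,600 = $181,897.
Year 1: DB = ⌊$205,497 × 125%/8⌋ = $32,108; SL = ⌊$181,897/8⌋ = $22,737 → take DB $32,108. Book value $173,389.
Year 2: DB = ⌊$173,389 × 125%/8⌋ = $27,092; SL = ⌊$149,789/7⌋ = $21,398 → take DB $27,092. Book value $146,297.
Year 3: DB = ⌊$146,297 × 125%/8⌋ = $22,858; SL = ⌊$122,697/6⌋ = $20,449 → take DB $22,858. Book value $123,439.
Year 4: DB = ⌊$123,439 × 125%/8⌋ = $19,287; SL = ⌊$99,839/5⌋ = $19,967 → take SL $19,967. Book value $103,472.
Year 5: DB = ⌊$103,472 × 125%/8⌋ = $16,167; SL = ⌊$79,872/4⌋ = $19,968 → take SL $19,968. Book value $83,504.
Year 6: DB = ⌊$83,504 × 125%/8⌋ = $13,047; SL = ⌊$59,904/3⌋ = $19,968 → take SL $19,968. Book value $63,536.
Accumulated through year 6 = $205,497 − $63,536 = $141,961.

$141,961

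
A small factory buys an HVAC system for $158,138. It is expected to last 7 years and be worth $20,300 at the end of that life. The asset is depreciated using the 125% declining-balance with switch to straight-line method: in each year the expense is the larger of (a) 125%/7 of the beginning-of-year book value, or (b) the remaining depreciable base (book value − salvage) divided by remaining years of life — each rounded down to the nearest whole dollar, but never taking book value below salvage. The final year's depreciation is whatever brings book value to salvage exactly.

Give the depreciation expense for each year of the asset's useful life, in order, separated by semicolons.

$28,238; $23,196; $19,054; $16,837; $16,837; $16,838; $16,838

Depreciable base = $158,138 − $20,300 = $137,838.
Year 1: DB = ⌊$158,138 × 125%/7⌋ = $28,238; SL = ⌊$137,838/7⌋ = $19,691 → take DB $28,238. Book value $129,900.
Year 2: DB = ⌊$129,900 × 125%/7⌋ = $23,196; SL = ⌊$109,600/6⌋ = $18,266 → take DB $23,196. Book value $106,704.
Year 3: DB = ⌊$106,704 × 125%/7⌋ = $19,054; SL = ⌊$86,404/5⌋ = $17,280 → take DB $19,054. Book value $87,650.
Year 4: DB = ⌊$87,650 × 125%/7⌋ = $15,651; SL = ⌊$67,350/4⌋ = $16,837 → take SL $16,837. Book value $70,813.
Year 5: DB = ⌊$70,813 × 125%/7⌋ = $12,645; SL = ⌊$50,513/3⌋ = $16,837 → take SL $16,837. Book value $53,976.
Year 6: DB = ⌊$53,976 × 125%/7⌋ = $9,638; SL = ⌊$33,676/2⌋ = $16,838 → take SL $16,838. Book value $37,138.
Year 7 (final): $37,138 − $20,300 = $16,838. Book value $20,300.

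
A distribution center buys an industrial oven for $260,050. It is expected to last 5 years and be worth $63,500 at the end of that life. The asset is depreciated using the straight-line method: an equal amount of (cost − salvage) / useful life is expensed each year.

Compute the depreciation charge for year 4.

Depreciable base = $260,050 − $63,500 = $196,550.
Annual expense = $196,550 / 5 = $39,310.

$39,310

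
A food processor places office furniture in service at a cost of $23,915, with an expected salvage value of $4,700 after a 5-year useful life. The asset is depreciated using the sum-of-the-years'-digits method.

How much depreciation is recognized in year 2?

Depreciable base = $23,915 − $4,700 = $19,215.
Sum of the years' digits = 5+4+3+2+1 = 15.
Year 1: $19,215 × 5/15 = $6,405. Book value $17,510.
Year 2: $19,215 × 4/15 = $5,124. Book value $12,386.

$5,124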